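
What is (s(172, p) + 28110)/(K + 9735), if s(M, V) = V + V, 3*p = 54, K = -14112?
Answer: -9382/1459 ≈ -6.4304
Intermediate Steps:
p = 18 (p = (⅓)*54 = 18)
s(M, V) = 2*V
(s(172, p) + 28110)/(K + 9735) = (2*18 + 28110)/(-14112 + 9735) = (36 + 28110)/(-4377) = 28146*(-1/4377) = -9382/1459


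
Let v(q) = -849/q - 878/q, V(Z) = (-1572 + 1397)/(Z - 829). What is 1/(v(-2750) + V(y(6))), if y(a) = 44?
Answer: 39250/33399 ≈ 1.1752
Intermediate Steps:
V(Z) = -175/(-829 + Z)
v(q) = -1727/q
1/(v(-2750) + V(y(6))) = 1/(-1727/(-2750) - 175/(-829 + 44)) = 1/(-1727*(-1/2750) - 175/(-785)) = 1/(157/250 - 175*(-1/785)) = 1/(157/250 + 35/157) = 1/(33399/39250) = 39250/33399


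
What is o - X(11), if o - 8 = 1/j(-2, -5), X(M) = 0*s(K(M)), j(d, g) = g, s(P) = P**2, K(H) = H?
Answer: 39/5 ≈ 7.8000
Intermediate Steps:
X(M) = 0 (X(M) = 0*M**2 = 0)
o = 39/5 (o = 8 + 1/(-5) = 8 - 1/5 = 39/5 ≈ 7.8000)
o - X(11) = 39/5 - 1*0 = 39/5 + 0 = 39/5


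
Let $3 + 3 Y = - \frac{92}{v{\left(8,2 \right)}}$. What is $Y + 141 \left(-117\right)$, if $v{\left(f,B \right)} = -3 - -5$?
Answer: $- \frac{49540}{3} \approx -16513.0$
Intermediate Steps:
$v{\left(f,B \right)} = 2$ ($v{\left(f,B \right)} = -3 + 5 = 2$)
$Y = - \frac{49}{3}$ ($Y = -1 + \frac{\left(-92\right) \frac{1}{2}}{3} = -1 + \frac{1}{3} \left(-46\right) = -1 - \frac{46}{3} = - \frac{49}{3} \approx -16.333$)
$Y + 141 \left(-117\right) = - \frac{49}{3} + 141 \left(-117\right) = - \frac{49}{3} - 16497 = - \frac{49540}{3}$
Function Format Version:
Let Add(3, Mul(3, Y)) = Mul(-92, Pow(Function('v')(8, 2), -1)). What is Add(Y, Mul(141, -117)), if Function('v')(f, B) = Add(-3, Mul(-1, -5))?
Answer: Rational(-49540, 3) ≈ -16513.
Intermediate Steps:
Function('v')(f, B) = 2 (Function('v')(f, B) = Add(-3, 5) = 2)
Y = Rational(-49, 3) (Y = Add(-1, Mul(Rational(1, 3), Mul(-92, Pow(2, -1)))) = Add(-1, Mul(Rational(1, 3), Mul(-92, Rational(1, 2)))) = Add(-1, Mul(Rational(1, 3), -46)) = Add(-1, Rational(-46, 3)) = Rational(-49, 3) ≈ -16.333)
Add(Y, Mul(141, -117)) = Add(Rational(-49, 3), Mul(141, -117)) = Add(Rational(-49, 3), -16497) = Rational(-49540, 3)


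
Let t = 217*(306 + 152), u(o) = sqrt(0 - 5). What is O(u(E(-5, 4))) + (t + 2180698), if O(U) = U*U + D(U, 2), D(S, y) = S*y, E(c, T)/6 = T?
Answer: 2280079 + 2*I*sqrt(5) ≈ 2.2801e+6 + 4.4721*I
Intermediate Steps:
E(c, T) = 6*T
u(o) = I*sqrt(5) (u(o) = sqrt(-5) = I*sqrt(5))
t = 99386 (t = 217*458 = 99386)
O(U) = U**2 + 2*U (O(U) = U*U + U*2 = U**2 + 2*U)
O(u(E(-5, 4))) + (t + 2180698) = (I*sqrt(5))*(2 + I*sqrt(5)) + (99386 + 2180698) = I*sqrt(5)*(2 + I*sqrt(5)) + 2280084 = 2280084 + I*sqrt(5)*(2 + I*sqrt(5))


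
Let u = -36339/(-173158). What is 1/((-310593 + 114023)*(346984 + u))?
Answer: -86579/5905266678644135 ≈ -1.4661e-11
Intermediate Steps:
u = 36339/173158 (u = -36339*(-1/173158) = 36339/173158 ≈ 0.20986)
1/((-310593 + 114023)*(346984 + u)) = 1/((-310593 + 114023)*(346984 + 36339/173158)) = 1/(-196570*60083091811/173158) = 1/(-5905266678644135/86579) = -86579/5905266678644135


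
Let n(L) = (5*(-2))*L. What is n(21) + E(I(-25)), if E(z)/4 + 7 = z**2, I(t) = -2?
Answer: -222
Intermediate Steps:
n(L) = -10*L
E(z) = -28 + 4*z**2
n(21) + E(I(-25)) = -10*21 + (-28 + 4*(-2)**2) = -210 + (-28 + 4*4) = -210 + (-28 + 16) = -210 - 12 = -222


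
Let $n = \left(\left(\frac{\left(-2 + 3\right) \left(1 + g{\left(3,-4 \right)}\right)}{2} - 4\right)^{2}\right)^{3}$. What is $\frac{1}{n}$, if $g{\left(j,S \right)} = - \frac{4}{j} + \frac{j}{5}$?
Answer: $\frac{11390625}{38068692544} \approx 0.00029921$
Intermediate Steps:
$g{\left(j,S \right)} = - \frac{4}{j} + \frac{j}{5}$ ($g{\left(j,S \right)} = - \frac{4}{j} + j \frac{1}{5} = - \frac{4}{j} + \frac{j}{5}$)
$n = \frac{38068692544}{11390625}$ ($n = \left(\left(\frac{\left(-2 + 3\right) \left(1 + \left(- \frac{4}{3} + \frac{1}{5} \cdot 3\right)\right)}{2} - 4\right)^{2}\right)^{3} = \left(\left(1 \left(1 + \left(\left(-4\right) \frac{1}{3} + \frac{3}{5}\right)\right) \frac{1}{2} - 4\right)^{2}\right)^{3} = \left(\left(1 \left(1 + \left(- \frac{4}{3} + \frac{3}{5}\right)\right) \frac{1}{2} - 4\right)^{2}\right)^{3} = \left(\left(1 \left(1 - \frac{11}{15}\right) \frac{1}{2} - 4\right)^{2}\right)^{3} = \left(\left(1 \cdot \frac{4}{15} \cdot \frac{1}{2} - 4\right)^{2}\right)^{3} = \left(\left(\frac{4}{15} \cdot \frac{1}{2} - 4\right)^{2}\right)^{3} = \left(\left(\frac{2}{15} - 4\right)^{2}\right)^{3} = \left(\left(- \frac{58}{15}\right)^{2}\right)^{3} = \left(\frac{3364}{225}\right)^{3} = \frac{38068692544}{11390625} \approx 3342.1$)
$\frac{1}{n} = \frac{1}{\frac{38068692544}{11390625}} = \frac{11390625}{38068692544}$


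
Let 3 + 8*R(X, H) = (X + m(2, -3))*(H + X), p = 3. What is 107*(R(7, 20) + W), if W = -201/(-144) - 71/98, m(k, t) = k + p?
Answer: 10266971/2352 ≈ 4365.2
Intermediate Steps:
m(k, t) = 3 + k (m(k, t) = k + 3 = 3 + k)
R(X, H) = -3/8 + (5 + X)*(H + X)/8 (R(X, H) = -3/8 + ((X + (3 + 2))*(H + X))/8 = -3/8 + ((X + 5)*(H + X))/8 = -3/8 + ((5 + X)*(H + X))/8 = -3/8 + (5 + X)*(H + X)/8)
W = 1579/2352 (W = -201*(-1/144) - 71*1/98 = 67/48 - 71/98 = 1579/2352 ≈ 0.67134)
107*(R(7, 20) + W) = 107*((-3/8 + (⅛)*7² + (5/8)*20 + (5/8)*7 + (⅛)*20*7) + 1579/2352) = 107*((-3/8 + (⅛)*49 + 25/2 + 35/8 + 35/2) + 1579/2352) = 107*((-3/8 + 49/8 + 25/2 + 35/8 + 35/2) + 1579/2352) = 107*(321/8 + 1579/2352) = 107*(95953/2352) = 10266971/2352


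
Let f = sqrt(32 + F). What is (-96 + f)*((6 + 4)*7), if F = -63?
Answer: -6720 + 70*I*sqrt(31) ≈ -6720.0 + 389.74*I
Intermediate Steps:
f = I*sqrt(31) (f = sqrt(32 - 63) = sqrt(-31) = I*sqrt(31) ≈ 5.5678*I)
(-96 + f)*((6 + 4)*7) = (-96 + I*sqrt(31))*((6 + 4)*7) = (-96 + I*sqrt(31))*(10*7) = (-96 + I*sqrt(31))*70 = -6720 + 70*I*sqrt(31)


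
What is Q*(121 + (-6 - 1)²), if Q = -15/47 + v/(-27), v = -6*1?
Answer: -6970/423 ≈ -16.478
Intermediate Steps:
v = -6
Q = -41/423 (Q = -15/47 - 6/(-27) = -15*1/47 - 6*(-1/27) = -15/47 + 2/9 = -41/423 ≈ -0.096927)
Q*(121 + (-6 - 1)²) = -41*(121 + (-6 - 1)²)/423 = -41*(121 + (-7)²)/423 = -41*(121 + 49)/423 = -41/423*170 = -6970/423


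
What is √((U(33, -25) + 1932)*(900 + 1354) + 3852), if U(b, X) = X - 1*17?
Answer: 6*√118442 ≈ 2064.9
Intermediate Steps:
U(b, X) = -17 + X (U(b, X) = X - 17 = -17 + X)
√((U(33, -25) + 1932)*(900 + 1354) + 3852) = √(((-17 - 25) + 1932)*(900 + 1354) + 3852) = √((-42 + 1932)*2254 + 3852) = √(1890*2254 + 3852) = √(4260060 + 3852) = √4263912 = 6*√118442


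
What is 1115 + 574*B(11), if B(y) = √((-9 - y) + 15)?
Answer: 1115 + 574*I*√5 ≈ 1115.0 + 1283.5*I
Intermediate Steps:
B(y) = √(6 - y)
1115 + 574*B(11) = 1115 + 574*√(6 - 1*11) = 1115 + 574*√(6 - 11) = 1115 + 574*√(-5) = 1115 + 574*(I*√5) = 1115 + 574*I*√5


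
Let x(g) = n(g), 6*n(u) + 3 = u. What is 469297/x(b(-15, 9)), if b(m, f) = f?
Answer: 469297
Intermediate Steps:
n(u) = -1/2 + u/6
x(g) = -1/2 + g/6
469297/x(b(-15, 9)) = 469297/(-1/2 + (1/6)*9) = 469297/(-1/2 + 3/2) = 469297/1 = 469297*1 = 469297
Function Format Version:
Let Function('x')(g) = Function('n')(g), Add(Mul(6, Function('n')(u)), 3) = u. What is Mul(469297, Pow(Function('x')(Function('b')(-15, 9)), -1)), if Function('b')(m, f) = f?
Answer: 469297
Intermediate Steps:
Function('n')(u) = Add(Rational(-1, 2), Mul(Rational(1, 6), u))
Function('x')(g) = Add(Rational(-1, 2), Mul(Rational(1, 6), g))
Mul(469297, Pow(Function('x')(Function('b')(-15, 9)), -1)) = Mul(469297, Pow(Add(Rational(-1, 2), Mul(Rational(1, 6), 9)), -1)) = Mul(469297, Pow(Add(Rational(-1, 2), Rational(3, 2)), -1)) = Mul(469297, Pow(1, -1)) = Mul(469297, 1) = 469297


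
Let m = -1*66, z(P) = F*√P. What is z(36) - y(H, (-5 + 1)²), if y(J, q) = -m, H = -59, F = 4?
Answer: -42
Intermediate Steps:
z(P) = 4*√P
m = -66
y(J, q) = 66 (y(J, q) = -1*(-66) = 66)
z(36) - y(H, (-5 + 1)²) = 4*√36 - 1*66 = 4*6 - 66 = 24 - 66 = -42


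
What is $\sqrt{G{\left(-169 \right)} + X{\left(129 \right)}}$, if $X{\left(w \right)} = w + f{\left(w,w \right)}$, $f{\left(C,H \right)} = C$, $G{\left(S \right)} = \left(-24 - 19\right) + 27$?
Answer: $11 \sqrt{2} \approx 15.556$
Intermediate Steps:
$G{\left(S \right)} = -16$ ($G{\left(S \right)} = -43 + 27 = -16$)
$X{\left(w \right)} = 2 w$ ($X{\left(w \right)} = w + w = 2 w$)
$\sqrt{G{\left(-169 \right)} + X{\left(129 \right)}} = \sqrt{-16 + 2 \cdot 129} = \sqrt{-16 + 258} = \sqrt{242} = 11 \sqrt{2}$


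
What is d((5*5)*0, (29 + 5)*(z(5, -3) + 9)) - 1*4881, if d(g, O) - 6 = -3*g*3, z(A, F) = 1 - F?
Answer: -4875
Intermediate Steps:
d(g, O) = 6 - 9*g (d(g, O) = 6 - 3*g*3 = 6 - 9*g)
d((5*5)*0, (29 + 5)*(z(5, -3) + 9)) - 1*4881 = (6 - 9*5*5*0) - 1*4881 = (6 - 225*0) - 4881 = (6 - 9*0) - 4881 = (6 + 0) - 4881 = 6 - 4881 = -4875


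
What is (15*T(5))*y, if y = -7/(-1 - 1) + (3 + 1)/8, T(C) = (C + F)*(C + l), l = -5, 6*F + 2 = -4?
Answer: 0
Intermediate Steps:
F = -1 (F = -1/3 + (1/6)*(-4) = -1/3 - 2/3 = -1)
T(C) = (-1 + C)*(-5 + C) (T(C) = (C - 1)*(C - 5) = (-1 + C)*(-5 + C))
y = 4 (y = -7/(-2) + 4*(1/8) = -7*(-1/2) + 1/2 = 7/2 + 1/2 = 4)
(15*T(5))*y = (15*(5 + 5**2 - 6*5))*4 = (15*(5 + 25 - 30))*4 = (15*0)*4 = 0*4 = 0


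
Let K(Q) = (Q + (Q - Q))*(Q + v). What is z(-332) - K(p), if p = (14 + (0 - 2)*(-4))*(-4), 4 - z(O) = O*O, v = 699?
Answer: -56452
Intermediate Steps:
z(O) = 4 - O² (z(O) = 4 - O*O = 4 - O²)
p = -88 (p = (14 - 2*(-4))*(-4) = (14 + 8)*(-4) = 22*(-4) = -88)
K(Q) = Q*(699 + Q) (K(Q) = (Q + (Q - Q))*(Q + 699) = (Q + 0)*(699 + Q) = Q*(699 + Q))
z(-332) - K(p) = (4 - 1*(-332)²) - (-88)*(699 - 88) = (4 - 1*110224) - (-88)*611 = (4 - 110224) - 1*(-53768) = -110220 + 53768 = -56452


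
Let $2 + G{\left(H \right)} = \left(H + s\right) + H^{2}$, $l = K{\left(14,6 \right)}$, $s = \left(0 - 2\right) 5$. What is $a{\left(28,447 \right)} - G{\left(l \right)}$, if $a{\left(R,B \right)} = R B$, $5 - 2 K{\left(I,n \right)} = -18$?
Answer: $\frac{49537}{4} \approx 12384.0$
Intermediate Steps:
$K{\left(I,n \right)} = \frac{23}{2}$ ($K{\left(I,n \right)} = \frac{5}{2} - -9 = \frac{5}{2} + 9 = \frac{23}{2}$)
$a{\left(R,B \right)} = B R$
$s = -10$ ($s = \left(-2\right) 5 = -10$)
$l = \frac{23}{2} \approx 11.5$
$G{\left(H \right)} = -12 + H + H^{2}$ ($G{\left(H \right)} = -2 + \left(\left(H - 10\right) + H^{2}\right) = -2 + \left(\left(-10 + H\right) + H^{2}\right) = -2 + \left(-10 + H + H^{2}\right) = -12 + H + H^{2}$)
$a{\left(28,447 \right)} - G{\left(l \right)} = 447 \cdot 28 - \left(-12 + \frac{23}{2} + \left(\frac{23}{2}\right)^{2}\right) = 12516 - \left(-12 + \frac{23}{2} + \frac{529}{4}\right) = 12516 - \frac{527}{4} = \frac{49537}{4}$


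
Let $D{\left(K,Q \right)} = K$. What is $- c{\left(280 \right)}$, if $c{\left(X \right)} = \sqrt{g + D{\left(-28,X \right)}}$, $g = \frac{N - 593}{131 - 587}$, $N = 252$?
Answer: $- \frac{17 i \sqrt{4902}}{228} \approx - 5.2204 i$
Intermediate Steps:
$g = \frac{341}{456}$ ($g = \frac{252 - 593}{131 - 587} = - \frac{341}{-456} = \left(-341\right) \left(- \frac{1}{456}\right) = \frac{341}{456} \approx 0.74781$)
$c{\left(X \right)} = \frac{17 i \sqrt{4902}}{228}$ ($c{\left(X \right)} = \sqrt{\frac{341}{456} - 28} = \sqrt{- \frac{12427}{456}} = \frac{17 i \sqrt{4902}}{228}$)
$- c{\left(280 \right)} = - \frac{17 i \sqrt{4902}}{228}$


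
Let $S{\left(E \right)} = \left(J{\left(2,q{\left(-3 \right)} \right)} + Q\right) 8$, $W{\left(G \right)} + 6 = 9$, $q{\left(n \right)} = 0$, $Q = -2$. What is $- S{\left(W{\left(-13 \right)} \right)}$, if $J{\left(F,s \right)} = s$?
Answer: $16$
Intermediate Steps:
$W{\left(G \right)} = 3$ ($W{\left(G \right)} = -6 + 9 = 3$)
$S{\left(E \right)} = -16$ ($S{\left(E \right)} = \left(0 - 2\right) 8 = \left(-2\right) 8 = -16$)
$- S{\left(W{\left(-13 \right)} \right)} = \left(-1\right) \left(-16\right) = 16$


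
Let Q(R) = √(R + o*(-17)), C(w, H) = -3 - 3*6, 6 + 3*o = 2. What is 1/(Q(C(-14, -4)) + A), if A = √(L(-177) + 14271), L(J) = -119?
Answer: 3/(√15 + 6*√3538) ≈ 0.0083158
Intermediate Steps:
o = -4/3 (o = -2 + (⅓)*2 = -2 + ⅔ = -4/3 ≈ -1.3333)
C(w, H) = -21 (C(w, H) = -3 - 18 = -21)
Q(R) = √(68/3 + R) (Q(R) = √(R - 4/3*(-17)) = √(R + 68/3) = √(68/3 + R))
A = 2*√3538 (A = √(-119 + 14271) = √14152 = 2*√3538 ≈ 118.96)
1/(Q(C(-14, -4)) + A) = 1/(√(204 + 9*(-21))/3 + 2*√3538) = 1/(√(204 - 189)/3 + 2*√3538) = 1/(√15/3 + 2*√3538) = 1/(2*√3538 + √15/3)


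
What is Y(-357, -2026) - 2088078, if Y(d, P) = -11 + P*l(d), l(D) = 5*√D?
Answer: -2088089 - 10130*I*√357 ≈ -2.0881e+6 - 1.914e+5*I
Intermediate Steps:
Y(d, P) = -11 + 5*P*√d (Y(d, P) = -11 + P*(5*√d) = -11 + 5*P*√d)
Y(-357, -2026) - 2088078 = (-11 + 5*(-2026)*√(-357)) - 2088078 = (-11 + 5*(-2026)*(I*√357)) - 2088078 = (-11 - 10130*I*√357) - 2088078 = -2088089 - 10130*I*√357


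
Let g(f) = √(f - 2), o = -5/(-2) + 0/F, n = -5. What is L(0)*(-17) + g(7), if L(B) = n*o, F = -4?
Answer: 425/2 + √5 ≈ 214.74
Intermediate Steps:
o = 5/2 (o = -5/(-2) + 0/(-4) = -5*(-½) + 0*(-¼) = 5/2 + 0 = 5/2 ≈ 2.5000)
g(f) = √(-2 + f)
L(B) = -25/2 (L(B) = -5*5/2 = -25/2)
L(0)*(-17) + g(7) = -25/2*(-17) + √(-2 + 7) = 425/2 + √5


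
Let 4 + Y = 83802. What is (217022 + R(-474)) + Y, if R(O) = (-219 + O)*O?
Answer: 629302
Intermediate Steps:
R(O) = O*(-219 + O)
Y = 83798 (Y = -4 + 83802 = 83798)
(217022 + R(-474)) + Y = (217022 - 474*(-219 - 474)) + 83798 = (217022 - 474*(-693)) + 83798 = (217022 + 328482) + 83798 = 545504 + 83798 = 629302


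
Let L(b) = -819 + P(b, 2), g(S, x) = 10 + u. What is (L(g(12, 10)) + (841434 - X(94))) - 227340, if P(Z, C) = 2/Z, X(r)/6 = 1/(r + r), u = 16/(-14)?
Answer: 1787083915/2914 ≈ 6.1328e+5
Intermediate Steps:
u = -8/7 (u = 16*(-1/14) = -8/7 ≈ -1.1429)
X(r) = 3/r (X(r) = 6/(r + r) = 6/((2*r)) = 6*(1/(2*r)) = 3/r)
g(S, x) = 62/7 (g(S, x) = 10 - 8/7 = 62/7)
L(b) = -819 + 2/b
(L(g(12, 10)) + (841434 - X(94))) - 227340 = ((-819 + 2/(62/7)) + (841434 - 3/94)) - 227340 = ((-819 + 2*(7/62)) + (841434 - 3/94)) - 227340 = ((-819 + 7/31) + (841434 - 1*3/94)) - 227340 = (-25382/31 + (841434 - 3/94)) - 227340 = (-25382/31 + 79094793/94) - 227340 = 2449552675/2914 - 227340 = 1787083915/2914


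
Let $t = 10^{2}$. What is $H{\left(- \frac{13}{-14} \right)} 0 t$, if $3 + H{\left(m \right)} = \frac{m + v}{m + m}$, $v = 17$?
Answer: $0$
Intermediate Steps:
$t = 100$
$H{\left(m \right)} = -3 + \frac{17 + m}{2 m}$ ($H{\left(m \right)} = -3 + \frac{m + 17}{m + m} = -3 + \frac{17 + m}{2 m}$)
$H{\left(- \frac{13}{-14} \right)} 0 t = \frac{17 - 5 \left(- \frac{13}{-14}\right)}{2 \left(- \frac{13}{-14}\right)} 0 \cdot 100 = \frac{17 - 5 \left(\left(-13\right) \left(- \frac{1}{14}\right)\right)}{2 \left(\left(-13\right) \left(- \frac{1}{14}\right)\right)} 0 = \frac{17 - \frac{65}{14}}{2 \cdot \frac{13}{14}} \cdot 0 = \frac{1}{2} \cdot \frac{14}{13} \left(17 - \frac{65}{14}\right) 0 = \frac{1}{2} \cdot \frac{14}{13} \cdot \frac{173}{14} \cdot 0 = \frac{173}{26} \cdot 0 = 0$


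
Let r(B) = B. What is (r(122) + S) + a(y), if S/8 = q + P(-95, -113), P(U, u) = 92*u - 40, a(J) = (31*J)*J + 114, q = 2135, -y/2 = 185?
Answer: 4177728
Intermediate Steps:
y = -370 (y = -2*185 = -370)
a(J) = 114 + 31*J² (a(J) = 31*J² + 114 = 114 + 31*J²)
P(U, u) = -40 + 92*u
S = -66408 (S = 8*(2135 + (-40 + 92*(-113))) = 8*(2135 + (-40 - 10396)) = 8*(2135 - 10436) = 8*(-8301) = -66408)
(r(122) + S) + a(y) = (122 - 66408) + (114 + 31*(-370)²) = -66286 + (114 + 31*136900) = -66286 + (114 + 4243900) = -66286 + 4244014 = 4177728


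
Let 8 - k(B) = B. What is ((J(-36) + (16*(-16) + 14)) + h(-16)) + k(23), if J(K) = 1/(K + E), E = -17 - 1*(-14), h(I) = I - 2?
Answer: -10726/39 ≈ -275.03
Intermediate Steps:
k(B) = 8 - B
h(I) = -2 + I
E = -3 (E = -17 + 14 = -3)
J(K) = 1/(-3 + K) (J(K) = 1/(K - 3) = 1/(-3 + K))
((J(-36) + (16*(-16) + 14)) + h(-16)) + k(23) = ((1/(-3 - 36) + (16*(-16) + 14)) + (-2 - 16)) + (8 - 1*23) = ((1/(-39) + (-256 + 14)) - 18) + (8 - 23) = ((-1/39 - 242) - 18) - 15 = (-9439/39 - 18) - 15 = -10141/39 - 15 = -10726/39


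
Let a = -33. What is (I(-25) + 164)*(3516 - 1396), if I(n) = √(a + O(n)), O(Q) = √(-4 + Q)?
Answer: 347680 + 2120*√(-33 + I*√29) ≈ 3.4867e+5 + 12219.0*I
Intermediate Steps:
I(n) = √(-33 + √(-4 + n))
(I(-25) + 164)*(3516 - 1396) = (√(-33 + √(-4 - 25)) + 164)*(3516 - 1396) = (√(-33 + √(-29)) + 164)*2120 = (√(-33 + I*√29) + 164)*2120 = (164 + √(-33 + I*√29))*2120 = 347680 + 2120*√(-33 + I*√29)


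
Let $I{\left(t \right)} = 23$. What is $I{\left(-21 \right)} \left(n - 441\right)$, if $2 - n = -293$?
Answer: $-3358$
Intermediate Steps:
$n = 295$ ($n = 2 - -293 = 2 + 293 = 295$)
$I{\left(-21 \right)} \left(n - 441\right) = 23 \left(295 - 441\right) = 23 \left(-146\right) = -3358$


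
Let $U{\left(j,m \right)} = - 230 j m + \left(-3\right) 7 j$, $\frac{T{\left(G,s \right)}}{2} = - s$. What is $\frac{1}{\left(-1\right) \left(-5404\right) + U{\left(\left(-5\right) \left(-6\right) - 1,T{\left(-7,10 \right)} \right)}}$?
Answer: $\frac{1}{138195} \approx 7.2362 \cdot 10^{-6}$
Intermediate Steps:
$T{\left(G,s \right)} = - 2 s$ ($T{\left(G,s \right)} = 2 \left(- s\right) = - 2 s$)
$U{\left(j,m \right)} = - 21 j - 230 j m$ ($U{\left(j,m \right)} = - 230 j m - 21 j = - 21 j - 230 j m$)
$\frac{1}{\left(-1\right) \left(-5404\right) + U{\left(\left(-5\right) \left(-6\right) - 1,T{\left(-7,10 \right)} \right)}} = \frac{1}{\left(-1\right) \left(-5404\right) - \left(\left(-5\right) \left(-6\right) - 1\right) \left(21 + 230 \left(\left(-2\right) 10\right)\right)} = \frac{1}{5404 - \left(30 - 1\right) \left(21 + 230 \left(-20\right)\right)} = \frac{1}{5404 - 29 \left(21 - 4600\right)} = \frac{1}{5404 - 29 \left(-4579\right)} = \frac{1}{5404 + 132791} = \frac{1}{138195}$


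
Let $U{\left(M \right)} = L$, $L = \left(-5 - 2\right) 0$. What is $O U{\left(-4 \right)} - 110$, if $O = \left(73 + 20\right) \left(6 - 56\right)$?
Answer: $-110$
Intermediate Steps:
$O = -4650$ ($O = 93 \left(-50\right) = -4650$)
$L = 0$ ($L = \left(-7\right) 0 = 0$)
$U{\left(M \right)} = 0$
$O U{\left(-4 \right)} - 110 = \left(-4650\right) 0 - 110 = 0 - 110 = -110$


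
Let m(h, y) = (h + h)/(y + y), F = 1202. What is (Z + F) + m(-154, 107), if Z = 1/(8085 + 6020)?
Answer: 1811928407/1509235 ≈ 1200.6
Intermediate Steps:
m(h, y) = h/y (m(h, y) = (2*h)/((2*y)) = (2*h)*(1/(2*y)) = h/y)
Z = 1/14105 ≈ 7.0897e-5
(Z + F) + m(-154, 107) = (1/14105 + 1202) - 154/107 = 16954211/14105 - 154*1/107 = 16954211/14105 - 154/107 = 1811928407/1509235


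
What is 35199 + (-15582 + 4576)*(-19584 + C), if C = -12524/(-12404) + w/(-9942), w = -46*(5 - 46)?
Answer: 3322991067313165/15415071 ≈ 2.1557e+8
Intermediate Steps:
w = 1886 (w = -46*(-41) = 1886)
C = 12639958/15415071 (C = -12524/(-12404) + 1886/(-9942) = -12524*(-1/12404) + 1886*(-1/9942) = 3131/3101 - 943/4971 = 12639958/15415071 ≈ 0.81997)
35199 + (-15582 + 4576)*(-19584 + C) = 35199 + (-15582 + 4576)*(-19584 + 12639958/15415071) = 35199 - 11006*(-301876110506/15415071) = 35199 + 3322448472229036/15415071 = 3322991067313165/15415071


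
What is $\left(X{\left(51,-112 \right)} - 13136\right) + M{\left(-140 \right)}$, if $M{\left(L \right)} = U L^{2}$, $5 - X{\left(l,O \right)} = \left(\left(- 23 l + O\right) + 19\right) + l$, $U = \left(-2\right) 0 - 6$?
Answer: $-129516$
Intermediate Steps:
$U = -6$ ($U = 0 - 6 = -6$)
$X{\left(l,O \right)} = -14 - O + 22 l$ ($X{\left(l,O \right)} = 5 - \left(\left(\left(- 23 l + O\right) + 19\right) + l\right) = 5 - \left(\left(\left(O - 23 l\right) + 19\right) + l\right) = 5 - \left(\left(19 + O - 23 l\right) + l\right) = 5 - \left(19 + O - 22 l\right) = -14 - O + 22 l$)
$M{\left(L \right)} = - 6 L^{2}$
$\left(X{\left(51,-112 \right)} - 13136\right) + M{\left(-140 \right)} = \left(\left(-14 - -112 + 22 \cdot 51\right) - 13136\right) - 6 \left(-140\right)^{2} = \left(\left(-14 + 112 + 1122\right) - 13136\right) - 117600 = \left(1220 - 13136\right) - 117600 = -11916 - 117600 = -129516$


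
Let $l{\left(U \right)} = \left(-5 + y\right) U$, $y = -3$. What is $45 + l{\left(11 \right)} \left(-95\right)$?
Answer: $8405$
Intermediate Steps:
$l{\left(U \right)} = - 8 U$ ($l{\left(U \right)} = \left(-5 - 3\right) U = - 8 U$)
$45 + l{\left(11 \right)} \left(-95\right) = 45 + \left(-8\right) 11 \left(-95\right) = 45 - -8360 = 45 + 8360 = 8405$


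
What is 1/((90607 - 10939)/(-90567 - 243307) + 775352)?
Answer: 166937/129434896990 ≈ 1.2897e-6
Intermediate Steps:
1/((90607 - 10939)/(-90567 - 243307) + 775352) = 1/(79668/(-333874) + 775352) = 1/(79668*(-1/333874) + 775352) = 1/(-39834/166937 + 775352) = 1/(129434896990/166937) = 166937/129434896990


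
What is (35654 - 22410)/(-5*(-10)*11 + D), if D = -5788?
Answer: -6622/2619 ≈ -2.5284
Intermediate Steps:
(35654 - 22410)/(-5*(-10)*11 + D) = (35654 - 22410)/(-5*(-10)*11 - 5788) = 13244/(50*11 - 5788) = 13244/(550 - 5788) = 13244/(-5238) = 13244*(-1/5238) = -6622/2619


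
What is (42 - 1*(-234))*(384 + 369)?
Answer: 207828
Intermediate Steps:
(42 - 1*(-234))*(384 + 369) = (42 + 234)*753 = 276*753 = 207828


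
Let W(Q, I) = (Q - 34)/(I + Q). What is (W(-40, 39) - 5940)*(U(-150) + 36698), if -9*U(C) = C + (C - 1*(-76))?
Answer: -1938748196/9 ≈ -2.1542e+8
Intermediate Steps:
W(Q, I) = (-34 + Q)/(I + Q)
U(C) = -76/9 - 2*C/9 (U(C) = -(C + (C - 1*(-76)))/9 = -(C + (C + 76))/9 = -(C + (76 + C))/9 = -(76 + 2*C)/9 = -76/9 - 2*C/9)
(W(-40, 39) - 5940)*(U(-150) + 36698) = ((-34 - 40)/(39 - 40) - 5940)*((-76/9 - 2/9*(-150)) + 36698) = (-74/(-1) - 5940)*((-76/9 + 100/3) + 36698) = (-1*(-74) - 5940)*(224/9 + 36698) = (74 - 5940)*(330506/9) = -5866*330506/9 = -1938748196/9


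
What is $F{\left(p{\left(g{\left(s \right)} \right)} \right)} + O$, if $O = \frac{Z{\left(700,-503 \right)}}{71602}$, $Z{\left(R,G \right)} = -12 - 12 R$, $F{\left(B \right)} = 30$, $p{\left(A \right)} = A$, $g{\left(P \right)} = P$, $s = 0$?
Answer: $\frac{1069824}{35801} \approx 29.883$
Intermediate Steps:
$O = - \frac{4206}{35801}$ ($O = \frac{-12 - 8400}{71602} = \left(-12 - 8400\right) \frac{1}{71602} = \left(-8412\right) \frac{1}{71602} = - \frac{4206}{35801} \approx -0.11748$)
$F{\left(p{\left(g{\left(s \right)} \right)} \right)} + O = 30 - \frac{4206}{35801} = \frac{1069824}{35801}$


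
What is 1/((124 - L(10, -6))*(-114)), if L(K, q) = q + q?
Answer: -1/15504 ≈ -6.4499e-5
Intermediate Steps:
L(K, q) = 2*q
1/((124 - L(10, -6))*(-114)) = 1/((124 - 2*(-6))*(-114)) = 1/((124 - 1*(-12))*(-114)) = 1/((124 + 12)*(-114)) = 1/(136*(-114)) = 1/(-15504) = -1/15504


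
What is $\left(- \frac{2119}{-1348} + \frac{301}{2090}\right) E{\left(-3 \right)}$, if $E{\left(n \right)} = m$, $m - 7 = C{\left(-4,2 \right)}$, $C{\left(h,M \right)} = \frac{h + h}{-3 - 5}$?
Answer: $\frac{4834458}{352165} \approx 13.728$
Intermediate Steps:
$C{\left(h,M \right)} = - \frac{h}{4}$ ($C{\left(h,M \right)} = \frac{2 h}{-8} = 2 h \left(- \frac{1}{8}\right) = - \frac{h}{4}$)
$m = 8$ ($m = 7 - -1 = 7 + 1 = 8$)
$E{\left(n \right)} = 8$
$\left(- \frac{2119}{-1348} + \frac{301}{2090}\right) E{\left(-3 \right)} = \left(- \frac{2119}{-1348} + \frac{301}{2090}\right) 8 = \left(\left(-2119\right) \left(- \frac{1}{1348}\right) + 301 \cdot \frac{1}{2090}\right) 8 = \left(\frac{2119}{1348} + \frac{301}{2090}\right) 8 = \frac{2417229}{1408660} \cdot 8 = \frac{4834458}{352165}$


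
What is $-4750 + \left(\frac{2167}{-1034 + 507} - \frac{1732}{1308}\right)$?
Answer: $- \frac{819499550}{172329} \approx -4755.4$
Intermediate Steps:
$-4750 + \left(\frac{2167}{-1034 + 507} - \frac{1732}{1308}\right) = -4750 + \left(\frac{2167}{-527} - \frac{433}{327}\right) = -4750 + \left(2167 \left(- \frac{1}{527}\right) - \frac{433}{327}\right) = -4750 - \frac{936800}{172329} = - \frac{819499550}{172329}$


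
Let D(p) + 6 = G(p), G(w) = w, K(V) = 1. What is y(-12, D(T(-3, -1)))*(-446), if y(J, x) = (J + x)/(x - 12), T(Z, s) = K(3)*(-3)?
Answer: -446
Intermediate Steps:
T(Z, s) = -3 (T(Z, s) = 1*(-3) = -3)
D(p) = -6 + p
y(J, x) = (J + x)/(-12 + x)
y(-12, D(T(-3, -1)))*(-446) = ((-12 + (-6 - 3))/(-12 + (-6 - 3)))*(-446) = ((-12 - 9)/(-12 - 9))*(-446) = (-21/(-21))*(-446) = -1/21*(-21)*(-446) = 1*(-446) = -446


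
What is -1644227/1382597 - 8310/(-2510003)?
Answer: -4115525321611/3470322617791 ≈ -1.1859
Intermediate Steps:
-1644227/1382597 - 8310/(-2510003) = -1644227*1/1382597 - 8310*(-1/2510003) = -1644227/1382597 + 8310/2510003 = -4115525321611/3470322617791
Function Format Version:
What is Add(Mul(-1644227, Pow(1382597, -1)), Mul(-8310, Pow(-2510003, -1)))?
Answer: Rational(-4115525321611, 3470322617791) ≈ -1.1859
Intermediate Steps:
Add(Mul(-1644227, Pow(1382597, -1)), Mul(-8310, Pow(-2510003, -1))) = Add(Mul(-1644227, Rational(1, 1382597)), Mul(-8310, Rational(-1, 2510003))) = Add(Rational(-1644227, 1382597), Rational(8310, 2510003)) = Rational(-4115525321611, 3470322617791)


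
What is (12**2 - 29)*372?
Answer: 42780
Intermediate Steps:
(12**2 - 29)*372 = (144 - 29)*372 = 115*372 = 42780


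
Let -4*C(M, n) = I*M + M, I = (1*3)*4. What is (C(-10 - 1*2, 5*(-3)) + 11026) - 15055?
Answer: -3990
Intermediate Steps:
I = 12 (I = 3*4 = 12)
C(M, n) = -13*M/4 (C(M, n) = -(12*M + M)/4 = -13*M/4)
(C(-10 - 1*2, 5*(-3)) + 11026) - 15055 = (-13*(-10 - 1*2)/4 + 11026) - 15055 = (-13*(-10 - 2)/4 + 11026) - 15055 = (-13/4*(-12) + 11026) - 15055 = (39 + 11026) - 15055 = 11065 - 15055 = -3990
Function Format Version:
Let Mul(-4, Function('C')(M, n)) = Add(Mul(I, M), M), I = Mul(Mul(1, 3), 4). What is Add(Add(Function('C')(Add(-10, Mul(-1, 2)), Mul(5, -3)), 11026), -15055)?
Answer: -3990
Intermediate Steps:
I = 12 (I = Mul(3, 4) = 12)
Function('C')(M, n) = Mul(Rational(-13, 4), M) (Function('C')(M, n) = Mul(Rational(-1, 4), Add(Mul(12, M), M)) = Mul(Rational(-1, 4), Mul(13, M)) = Mul(Rational(-13, 4), M))
Add(Add(Function('C')(Add(-10, Mul(-1, 2)), Mul(5, -3)), 11026), -15055) = Add(Add(Mul(Rational(-13, 4), Add(-10, Mul(-1, 2))), 11026), -15055) = Add(Add(Mul(Rational(-13, 4), Add(-10, -2)), 11026), -15055) = Add(Add(Mul(Rational(-13, 4), -12), 11026), -15055) = Add(Add(39, 11026), -15055) = Add(11065, -15055) = -3990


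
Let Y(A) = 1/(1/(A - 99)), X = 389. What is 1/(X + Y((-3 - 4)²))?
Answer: 1/339 ≈ 0.0029499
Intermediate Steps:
Y(A) = -99 + A (Y(A) = 1/(1/(-99 + A)) = -99 + A)
1/(X + Y((-3 - 4)²)) = 1/(389 + (-99 + (-3 - 4)²)) = 1/(389 + (-99 + (-7)²)) = 1/(389 + (-99 + 49)) = 1/(389 - 50) = 1/339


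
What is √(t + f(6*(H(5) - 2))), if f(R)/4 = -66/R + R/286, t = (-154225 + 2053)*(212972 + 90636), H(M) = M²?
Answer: 2*I*√124944089093515978/3289 ≈ 2.1494e+5*I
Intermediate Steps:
t = -46200636576 (t = -152172*303608 = -46200636576)
f(R) = -264/R + 2*R/143 (f(R) = 4*(-66/R + R/286) = -264/R + 2*R/143)
√(t + f(6*(H(5) - 2))) = √(-46200636576 + (-264*1/(6*(5² - 2)) + 2*(6*(5² - 2))/143)) = √(-46200636576 + (-264*1/(6*(25 - 2)) + 2*(6*(25 - 2))/143)) = √(-46200636576 + (-264/(6*23) + 2*(6*23)/143)) = √(-46200636576 + (-264/138 + (2/143)*138)) = √(-46200636576 + (-264*1/138 + 276/143)) = √(-46200636576 + (-44/23 + 276/143)) = √(-46200636576 + 56/3289) = √(-151953893698408/3289) = 2*I*√124944089093515978/3289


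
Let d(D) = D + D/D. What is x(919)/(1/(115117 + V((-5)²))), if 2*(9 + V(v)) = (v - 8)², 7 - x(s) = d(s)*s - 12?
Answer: -194882987805/2 ≈ -9.7442e+10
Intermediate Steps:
d(D) = 1 + D (d(D) = D + 1 = 1 + D)
x(s) = 19 - s*(1 + s) (x(s) = 7 - ((1 + s)*s - 12) = 7 - (s*(1 + s) - 12) = 7 - (-12 + s*(1 + s)) = 7 + (12 - s*(1 + s)) = 19 - s*(1 + s))
V(v) = -9 + (-8 + v)²/2 (V(v) = -9 + (v - 8)²/2 = -9 + (-8 + v)²/2)
x(919)/(1/(115117 + V((-5)²))) = (19 - 1*919*(1 + 919))/(1/(115117 + (-9 + (-8 + (-5)²)²/2))) = (19 - 1*919*920)/(1/(115117 + (-9 + (-8 + 25)²/2))) = (19 - 845480)/(1/(115117 + (-9 + (½)*17²))) = -(97319324788 + 244338229/2) = -845461/(1/(115117 + (-9 + 289/2))) = -845461/(1/(115117 + 271/2)) = -845461/(1/(230505/2)) = -845461/2/230505 = -845461*230505/2 = -194882987805/2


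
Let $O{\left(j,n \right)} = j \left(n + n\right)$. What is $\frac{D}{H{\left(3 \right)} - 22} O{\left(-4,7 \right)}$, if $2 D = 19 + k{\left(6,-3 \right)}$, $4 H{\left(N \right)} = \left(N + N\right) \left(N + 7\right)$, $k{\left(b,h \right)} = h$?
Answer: $64$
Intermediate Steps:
$O{\left(j,n \right)} = 2 j n$ ($O{\left(j,n \right)} = j 2 n = 2 j n$)
$H{\left(N \right)} = \frac{N \left(7 + N\right)}{2}$ ($H{\left(N \right)} = \frac{\left(N + N\right) \left(N + 7\right)}{4} = \frac{2 N \left(7 + N\right)}{4} = \frac{N \left(7 + N\right)}{2}$)
$D = 8$ ($D = \frac{19 - 3}{2} = \frac{1}{2} \cdot 16 = 8$)
$\frac{D}{H{\left(3 \right)} - 22} O{\left(-4,7 \right)} = \frac{8}{\frac{1}{2} \cdot 3 \left(7 + 3\right) - 22} \cdot 2 \left(-4\right) 7 = \frac{8}{\frac{1}{2} \cdot 3 \cdot 10 - 22} \left(-56\right) = \frac{8}{15 - 22} \left(-56\right) = \frac{8}{-7} \left(-56\right) = 8 \left(- \frac{1}{7}\right) \left(-56\right) = \left(- \frac{8}{7}\right) \left(-56\right) = 64$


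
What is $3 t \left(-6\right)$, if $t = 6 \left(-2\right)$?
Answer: $216$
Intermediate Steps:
$t = -12$
$3 t \left(-6\right) = 3 \left(-12\right) \left(-6\right) = \left(-36\right) \left(-6\right) = 216$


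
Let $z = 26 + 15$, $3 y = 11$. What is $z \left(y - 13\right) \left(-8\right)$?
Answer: $\frac{9184}{3} \approx 3061.3$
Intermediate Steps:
$y = \frac{11}{3}$ ($y = \frac{1}{3} \cdot 11 = \frac{11}{3} \approx 3.6667$)
$z = 41$
$z \left(y - 13\right) \left(-8\right) = 41 \left(\frac{11}{3} - 13\right) \left(-8\right) = 41 \left(\left(- \frac{28}{3}\right) \left(-8\right)\right) = 41 \cdot \frac{224}{3} = \frac{9184}{3}$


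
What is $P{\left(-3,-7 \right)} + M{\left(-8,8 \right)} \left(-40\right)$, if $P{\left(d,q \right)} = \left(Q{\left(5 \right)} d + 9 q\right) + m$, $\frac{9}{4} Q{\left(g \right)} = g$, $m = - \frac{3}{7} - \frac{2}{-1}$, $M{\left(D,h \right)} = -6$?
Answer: $\frac{3610}{21} \approx 171.9$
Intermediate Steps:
$m = \frac{11}{7}$ ($m = \left(-3\right) \frac{1}{7} - -2 = - \frac{3}{7} + 2 = \frac{11}{7} \approx 1.5714$)
$Q{\left(g \right)} = \frac{4 g}{9}$
$P{\left(d,q \right)} = \frac{11}{7} + 9 q + \frac{20 d}{9}$ ($P{\left(d,q \right)} = \left(\frac{4}{9} \cdot 5 d + 9 q\right) + \frac{11}{7} = \left(\frac{20 d}{9} + 9 q\right) + \frac{11}{7} = \left(9 q + \frac{20 d}{9}\right) + \frac{11}{7} = \frac{11}{7} + 9 q + \frac{20 d}{9}$)
$P{\left(-3,-7 \right)} + M{\left(-8,8 \right)} \left(-40\right) = \left(\frac{11}{7} + 9 \left(-7\right) + \frac{20}{9} \left(-3\right)\right) - -240 = \left(\frac{11}{7} - 63 - \frac{20}{3}\right) + 240 = - \frac{1430}{21} + 240 = \frac{3610}{21}$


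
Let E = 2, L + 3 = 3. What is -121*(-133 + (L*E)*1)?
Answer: 16093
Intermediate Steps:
L = 0 (L = -3 + 3 = 0)
-121*(-133 + (L*E)*1) = -121*(-133 + (0*2)*1) = -121*(-133 + 0*1) = -121*(-133 + 0) = -121*(-133) = 16093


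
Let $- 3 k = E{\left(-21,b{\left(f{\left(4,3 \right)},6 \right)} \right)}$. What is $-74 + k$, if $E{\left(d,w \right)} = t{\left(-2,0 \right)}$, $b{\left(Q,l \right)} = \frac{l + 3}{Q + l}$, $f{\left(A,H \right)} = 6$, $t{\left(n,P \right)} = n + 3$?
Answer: $- \frac{223}{3} \approx -74.333$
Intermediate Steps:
$t{\left(n,P \right)} = 3 + n$
$b{\left(Q,l \right)} = \frac{3 + l}{Q + l}$
$E{\left(d,w \right)} = 1$ ($E{\left(d,w \right)} = 3 - 2 = 1$)
$k = - \frac{1}{3}$ ($k = \left(- \frac{1}{3}\right) 1 = - \frac{1}{3} \approx -0.33333$)
$-74 + k = -74 - \frac{1}{3} = - \frac{223}{3}$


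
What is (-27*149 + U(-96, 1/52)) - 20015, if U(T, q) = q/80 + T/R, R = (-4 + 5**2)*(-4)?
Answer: -699953273/29120 ≈ -24037.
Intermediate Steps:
R = -84 (R = (-4 + 25)*(-4) = 21*(-4) = -84)
U(T, q) = -T/84 + q/80 (U(T, q) = q/80 + T/(-84) = q*(1/80) + T*(-1/84) = q/80 - T/84 = -T/84 + q/80)
(-27*149 + U(-96, 1/52)) - 20015 = (-27*149 + (-1/84*(-96) + (1/80)/52)) - 20015 = (-4023 + (8/7 + (1/80)*(1/52))) - 20015 = (-4023 + (8/7 + 1/4160)) - 20015 = (-4023 + 33287/29120) - 20015 = -117116473/29120 - 20015 = -699953273/29120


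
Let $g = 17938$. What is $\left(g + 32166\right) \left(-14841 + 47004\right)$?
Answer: $1611494952$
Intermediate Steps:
$\left(g + 32166\right) \left(-14841 + 47004\right) = \left(17938 + 32166\right) \left(-14841 + 47004\right) = 50104 \cdot 32163 = 1611494952$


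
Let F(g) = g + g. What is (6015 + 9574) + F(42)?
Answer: 15673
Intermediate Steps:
F(g) = 2*g
(6015 + 9574) + F(42) = (6015 + 9574) + 2*42 = 15589 + 84 = 15673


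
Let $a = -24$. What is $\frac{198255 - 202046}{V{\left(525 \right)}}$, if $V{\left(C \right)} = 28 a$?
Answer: $\frac{3791}{672} \approx 5.6414$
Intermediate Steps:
$V{\left(C \right)} = -672$ ($V{\left(C \right)} = 28 \left(-24\right) = -672$)
$\frac{198255 - 202046}{V{\left(525 \right)}} = \frac{198255 - 202046}{-672} = \left(198255 - 202046\right) \left(- \frac{1}{672}\right) = \left(-3791\right) \left(- \frac{1}{672}\right) = \frac{3791}{672}$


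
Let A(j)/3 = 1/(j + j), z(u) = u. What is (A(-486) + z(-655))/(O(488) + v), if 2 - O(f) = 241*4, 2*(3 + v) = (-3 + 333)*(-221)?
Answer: 212221/12127320 ≈ 0.017499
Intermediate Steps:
v = -36468 (v = -3 + ((-3 + 333)*(-221))/2 = -3 + (330*(-221))/2 = -3 + (1/2)*(-72930) = -3 - 36465 = -36468)
O(f) = -962 (O(f) = 2 - 241*4 = 2 - 1*964 = 2 - 964 = -962)
A(j) = 3/(2*j) (A(j) = 3/(j + j) = 3/((2*j)) = 3*(1/(2*j)) = 3/(2*j))
(A(-486) + z(-655))/(O(488) + v) = ((3/2)/(-486) - 655)/(-962 - 36468) = ((3/2)*(-1/486) - 655)/(-37430) = (-1/324 - 655)*(-1/37430) = -212221/324*(-1/37430) = 212221/12127320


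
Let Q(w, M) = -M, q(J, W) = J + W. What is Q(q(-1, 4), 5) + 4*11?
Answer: 39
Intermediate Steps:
Q(q(-1, 4), 5) + 4*11 = -1*5 + 4*11 = -5 + 44 = 39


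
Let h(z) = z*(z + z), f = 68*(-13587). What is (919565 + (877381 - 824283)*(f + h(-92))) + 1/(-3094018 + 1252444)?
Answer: -88687127046813667/1841574 ≈ -4.8158e+10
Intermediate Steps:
f = -923916
h(z) = 2*z² (h(z) = z*(2*z) = 2*z²)
(919565 + (877381 - 824283)*(f + h(-92))) + 1/(-3094018 + 1252444) = (919565 + (877381 - 824283)*(-923916 + 2*(-92)²)) + 1/(-3094018 + 1252444) = (919565 + 53098*(-923916 + 2*8464)) + 1/(-1841574) = (919565 + 53098*(-923916 + 16928)) - 1/1841574 = (919565 + 53098*(-906988)) - 1/1841574 = (919565 - 48159248824) - 1/1841574 = -48158329259 - 1/1841574 = -88687127046813667/1841574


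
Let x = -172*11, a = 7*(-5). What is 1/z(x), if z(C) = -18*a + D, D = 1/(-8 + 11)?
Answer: 3/1891 ≈ 0.0015865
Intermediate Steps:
D = ⅓ (D = 1/3 = ⅓ ≈ 0.33333)
a = -35
x = -1892
z(C) = 1891/3 (z(C) = -18*(-35) + ⅓ = 630 + ⅓ = 1891/3)
1/z(x) = 1/(1891/3) = 3/1891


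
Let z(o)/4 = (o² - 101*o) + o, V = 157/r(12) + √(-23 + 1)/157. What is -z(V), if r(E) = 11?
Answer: 14597247044/2982529 + 3144*I*√22/1727 ≈ 4894.3 + 8.5389*I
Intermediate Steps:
V = 157/11 + I*√22/157 (V = 157/11 + √(-23 + 1)/157 = 157*(1/11) + √(-22)*(1/157) = 157/11 + (I*√22)*(1/157) = 157/11 + I*√22/157 ≈ 14.273 + 0.029875*I)
z(o) = -400*o + 4*o² (z(o) = 4*((o² - 101*o) + o) = 4*(o² - 100*o) = -400*o + 4*o²)
-z(V) = -4*(157/11 + I*√22/157)*(-100 + (157/11 + I*√22/157)) = -4*(157/11 + I*√22/157)*(-943/11 + I*√22/157) = -4*(-943/11 + I*√22/157)*(157/11 + I*√22/157)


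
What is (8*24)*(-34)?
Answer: -6528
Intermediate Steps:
(8*24)*(-34) = 192*(-34) = -6528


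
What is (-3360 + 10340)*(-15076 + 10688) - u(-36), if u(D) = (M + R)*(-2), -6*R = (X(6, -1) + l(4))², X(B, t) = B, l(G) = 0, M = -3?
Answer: -30628258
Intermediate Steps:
R = -6 (R = -(6 + 0)²/6 = -⅙*6² = -⅙*36 = -6)
u(D) = 18 (u(D) = (-3 - 6)*(-2) = -9*(-2) = 18)
(-3360 + 10340)*(-15076 + 10688) - u(-36) = (-3360 + 10340)*(-15076 + 10688) - 1*18 = 6980*(-4388) - 18 = -30628240 - 18 = -30628258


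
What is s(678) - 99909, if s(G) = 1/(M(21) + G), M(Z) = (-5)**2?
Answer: -70236026/703 ≈ -99909.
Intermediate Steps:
M(Z) = 25
s(G) = 1/(25 + G)
s(678) - 99909 = 1/(25 + 678) - 99909 = 1/703 - 99909 = -70236026/703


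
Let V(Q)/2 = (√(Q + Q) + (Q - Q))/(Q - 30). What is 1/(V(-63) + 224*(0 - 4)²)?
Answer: 61504/220430337 + 31*I*√14/6172049436 ≈ 0.00027902 + 1.8793e-8*I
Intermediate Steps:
V(Q) = 2*√2*√Q/(-30 + Q) (V(Q) = 2*((√(Q + Q) + (Q - Q))/(Q - 30)) = 2*((√(2*Q) + 0)/(-30 + Q)) = 2*((√2*√Q + 0)/(-30 + Q)) = 2*((√2*√Q)/(-30 + Q)) = 2*(√2*√Q/(-30 + Q)) = 2*√2*√Q/(-30 + Q))
1/(V(-63) + 224*(0 - 4)²) = 1/(2*√2*√(-63)/(-30 - 63) + 224*(0 - 4)²) = 1/(2*√2*(3*I*√7)/(-93) + 224*(-4)²) = 1/(2*√2*(3*I*√7)*(-1/93) + 224*16) = 1/(-2*I*√14/31 + 3584) = 1/(3584 - 2*I*√14/31)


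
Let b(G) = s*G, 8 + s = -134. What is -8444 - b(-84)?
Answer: -20372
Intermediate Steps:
s = -142 (s = -8 - 134 = -142)
b(G) = -142*G
-8444 - b(-84) = -8444 - (-142)*(-84) = -8444 - 1*11928 = -8444 - 11928 = -20372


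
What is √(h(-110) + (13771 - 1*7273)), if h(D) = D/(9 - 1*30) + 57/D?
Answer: √34699163730/2310 ≈ 80.639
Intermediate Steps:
h(D) = 57/D - D/21 (h(D) = D/(9 - 30) + 57/D = D/(-21) + 57/D = D*(-1/21) + 57/D = -D/21 + 57/D = 57/D - D/21)
√(h(-110) + (13771 - 1*7273)) = √((57/(-110) - 1/21*(-110)) + (13771 - 1*7273)) = √((57*(-1/110) + 110/21) + (13771 - 7273)) = √((-57/110 + 110/21) + 6498) = √(10903/2310 + 6498) = √(15021283/2310) = √34699163730/2310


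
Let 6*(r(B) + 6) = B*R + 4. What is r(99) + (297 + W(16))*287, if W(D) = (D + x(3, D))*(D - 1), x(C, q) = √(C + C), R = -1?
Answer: 924583/6 + 4305*√6 ≈ 1.6464e+5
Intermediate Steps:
r(B) = -16/3 - B/6 (r(B) = -6 + (B*(-1) + 4)/6 = -6 + (-B + 4)/6 = -6 + (4 - B)/6 = -6 + (⅔ - B/6) = -16/3 - B/6)
x(C, q) = √2*√C (x(C, q) = √(2*C) = √2*√C)
W(D) = (-1 + D)*(D + √6) (W(D) = (D + √2*√3)*(D - 1) = (D + √6)*(-1 + D) = (-1 + D)*(D + √6))
r(99) + (297 + W(16))*287 = (-16/3 - ⅙*99) + (297 + (16² - 1*16 - √6 + 16*√6))*287 = (-16/3 - 33/2) + (297 + (256 - 16 - √6 + 16*√6))*287 = -131/6 + (297 + (240 + 15*√6))*287 = -131/6 + (537 + 15*√6)*287 = -131/6 + (154119 + 4305*√6) = 924583/6 + 4305*√6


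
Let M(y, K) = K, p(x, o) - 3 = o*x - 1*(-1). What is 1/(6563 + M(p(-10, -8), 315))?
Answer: 1/6878 ≈ 0.00014539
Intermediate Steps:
p(x, o) = 4 + o*x (p(x, o) = 3 + (o*x - 1*(-1)) = 3 + (o*x + 1) = 3 + (1 + o*x) = 4 + o*x)
1/(6563 + M(p(-10, -8), 315)) = 1/(6563 + 315) = 1/6878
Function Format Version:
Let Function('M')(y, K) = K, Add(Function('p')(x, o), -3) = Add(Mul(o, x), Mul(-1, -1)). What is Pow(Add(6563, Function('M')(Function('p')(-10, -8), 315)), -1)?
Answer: Rational(1, 6878) ≈ 0.00014539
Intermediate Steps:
Function('p')(x, o) = Add(4, Mul(o, x)) (Function('p')(x, o) = Add(3, Add(Mul(o, x), Mul(-1, -1))) = Add(3, Add(Mul(o, x), 1)) = Add(3, Add(1, Mul(o, x))) = Add(4, Mul(o, x)))
Pow(Add(6563, Function('M')(Function('p')(-10, -8), 315)), -1) = Pow(Add(6563, 315), -1) = Pow(6878, -1) = Rational(1, 6878)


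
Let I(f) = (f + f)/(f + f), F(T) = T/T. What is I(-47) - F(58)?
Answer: 0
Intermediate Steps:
F(T) = 1
I(f) = 1 (I(f) = (2*f)/((2*f)) = (2*f)*(1/(2*f)) = 1)
I(-47) - F(58) = 1 - 1*1 = 1 - 1 = 0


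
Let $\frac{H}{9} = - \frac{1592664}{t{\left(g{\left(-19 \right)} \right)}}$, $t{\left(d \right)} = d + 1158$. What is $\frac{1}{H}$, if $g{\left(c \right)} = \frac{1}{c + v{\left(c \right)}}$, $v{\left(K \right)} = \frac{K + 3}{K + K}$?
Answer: $- \frac{408755}{5059893528} \approx -8.0783 \cdot 10^{-5}$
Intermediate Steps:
$v{\left(K \right)} = \frac{3 + K}{2 K}$
$g{\left(c \right)} = \frac{1}{c + \frac{3 + c}{2 c}}$
$t{\left(d \right)} = 1158 + d$
$H = - \frac{5059893528}{408755}$ ($H = 9 \left(- \frac{1592664}{1158 + 2 \left(-19\right) \frac{1}{3 - 19 + 2 \left(-19\right)^{2}}}\right) = 9 \left(- \frac{1592664}{1158 + 2 \left(-19\right) \frac{1}{3 - 19 + 2 \cdot 361}}\right) = 9 \left(- \frac{1592664}{1158 + 2 \left(-19\right) \frac{1}{3 - 19 + 722}}\right) = 9 \left(- \frac{1592664}{1158 + 2 \left(-19\right) \frac{1}{706}}\right) = 9 \left(- \frac{1592664}{1158 - \frac{19}{353}}\right) = 9 \left(- \frac{1592664}{\frac{408755}{353}}\right) = 9 \left(\left(-1592664\right) \frac{353}{408755}\right) = 9 \left(- \frac{562210392}{408755}\right) = - \frac{5059893528}{408755} \approx -12379.0$)
$\frac{1}{H} = \frac{1}{- \frac{5059893528}{408755}} = - \frac{408755}{5059893528}$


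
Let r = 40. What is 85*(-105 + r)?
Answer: -5525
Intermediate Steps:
85*(-105 + r) = 85*(-105 + 40) = 85*(-65) = -5525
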